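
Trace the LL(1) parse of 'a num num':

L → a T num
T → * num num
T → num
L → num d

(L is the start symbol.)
LL(1) parsing maintains a stack (initially the start symbol over $) and the input. At each step: if the stack top is a terminal, match it against the current input token; if it is a non-terminal N, replace it with the RHS of M[N, lookahead] (the unique production whose predict set contains the lookahead).

Stack is shown with the top on the left.

Stack      Input        Action
------------------------------
L $        a num num $  output L → a T num
a T num $  a num num $  match 'a'
T num $    num num $    output T → num
num num $  num num $    match 'num'
num $      num $        match 'num'
$          $            accept

The string is accepted.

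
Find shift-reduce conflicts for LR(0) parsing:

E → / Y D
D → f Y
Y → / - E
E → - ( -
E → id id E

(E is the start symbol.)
A shift-reduce conflict occurs when an LR(0) state has both:
  - a complete (reduce) item [A → α .] (dot at the end), and
  - a shift item [B → β . c γ] (dot before a terminal).

Augment with E' → E and build the canonical LR(0) collection (I0 = CLOSURE({[E' → . E]}), then GOTO on every symbol after a dot until no new states appear). It has 16 states:
  I0: { [E → . - ( -], [E → . / Y D], [E → . id id E], [E' → . E] }  — shift
  I1: { [E → - . ( -] }  — shift
  I2: { [E → / . Y D], [Y → . / - E] }  — shift
  I3: { [E' → E .] }  — accept
  I4: { [E → id . id E] }  — shift
  I5: { [E → . - ( -], [E → . / Y D], [E → . id id E], [E → id id . E] }  — shift
  I6: { [E → id id E .] }  — reduce
  I7: { [Y → / . - E] }  — shift
  I8: { [D → . f Y], [E → / Y . D] }  — shift
  I9: { [E → / Y D .] }  — reduce
  I10: { [D → f . Y], [Y → . / - E] }  — shift
  I11: { [D → f Y .] }  — reduce
  I12: { [E → . - ( -], [E → . / Y D], [E → . id id E], [Y → / - . E] }  — shift
  I13: { [Y → / - E .] }  — reduce
  I14: { [E → - ( . -] }  — shift
  I15: { [E → - ( - .] }  — reduce

No state contains both a complete item and a shift item.

Answer: No shift-reduce conflicts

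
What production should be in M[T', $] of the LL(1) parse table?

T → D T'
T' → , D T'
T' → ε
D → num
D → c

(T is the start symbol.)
T' → ε

To find M[T', $], we find productions for T' where $ is in the predict set (PREDICT(N → α) = (FIRST(α) \ {ε}) ∪ (FOLLOW(N) if α ⇒* ε)).

Relevant sets:
  FOLLOW(T') = { $ }

T' → , D T': PREDICT = { ',' }
T' → ε: PREDICT = { $ }
  $ is in predict set, so this production goes in M[T', $]

M[T', $] = T' → ε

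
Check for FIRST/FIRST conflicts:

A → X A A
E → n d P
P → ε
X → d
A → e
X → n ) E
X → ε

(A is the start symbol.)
A FIRST/FIRST conflict occurs when two productions N → α and N → β for the same non-terminal have FIRST(α) ∩ FIRST(β) ≠ ∅ (with ε ∈ FIRST of a nullable right-hand side, so two nullable alternatives also conflict).

FIRST sets of the non-terminals at (or reachable through a nullable prefix from) the front of some alternative:
  FIRST(X) = { 'd', 'n', ε }
  FIRST(A) = { 'd', 'e', 'n' }

Productions for A:
  A → X A A: FIRST = { 'd', 'e', 'n' }
  A → e: FIRST = { 'e' }
Productions for X:
  X → d: FIRST = { 'd' }
  X → n ) E: FIRST = { 'n' }
  X → ε: FIRST = { ε }
E, P have only one production, so no FIRST/FIRST conflict is possible there.

Conflict for A: A → X A A and A → e
  Overlap: { 'e' }

Answer: Yes. A → X A A / A → e on { 'e' }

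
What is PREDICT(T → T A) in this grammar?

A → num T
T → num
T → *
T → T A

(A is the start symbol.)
PREDICT(T → T A) = (FIRST(RHS) \ {ε}) ∪ (FOLLOW(T) if ε ∈ FIRST(RHS), i.e. RHS ⇒* ε)
FIRST(T) = { '*', 'num' }
FIRST(T A) = { '*', 'num' }
ε ∉ FIRST(T A), so FOLLOW(T) is not added.
PREDICT(T → T A) = { '*', 'num' }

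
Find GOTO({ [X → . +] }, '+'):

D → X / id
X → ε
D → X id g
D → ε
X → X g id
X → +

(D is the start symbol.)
GOTO(I, '+') = CLOSURE({ [A → αX.β] : [A → α.Xβ] ∈ I, X = '+' })

Items with dot before '+', with the dot advanced:
  [X → . +] → [X → + .]
Closure adds nothing (no advanced item has the dot before a non-terminal).

GOTO = { [X → + .] }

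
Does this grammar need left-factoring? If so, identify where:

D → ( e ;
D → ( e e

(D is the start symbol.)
Yes, D has productions with common prefix '( e'

Left-factoring is needed when two productions for the same non-terminal
share a common prefix on the right-hand side.

Productions for D:
  D → ( e ;
  D → ( e e

Found common prefix '( e' in productions for D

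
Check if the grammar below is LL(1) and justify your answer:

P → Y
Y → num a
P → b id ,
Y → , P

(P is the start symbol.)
A grammar is LL(1) if for each non-terminal N with multiple productions, the predict sets of those productions are pairwise disjoint, where PREDICT(N → α) = (FIRST(α) \ {ε}) ∪ (FOLLOW(N) if α ⇒* ε).

Relevant sets:
  FIRST(Y) = { ',', 'num' }

For P:
  PREDICT(P → Y) = { ',', 'num' }
  PREDICT(P → b id ',') = { 'b' }
For Y:
  PREDICT(Y → num a) = { 'num' }
  PREDICT(Y → ',' P) = { ',' }

All predict sets are disjoint. The grammar IS LL(1).

Answer: Yes, the grammar is LL(1).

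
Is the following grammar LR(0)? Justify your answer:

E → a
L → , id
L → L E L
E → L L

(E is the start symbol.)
A grammar is LR(0) if no state in the canonical LR(0) collection has:
  - both a shift item (dot before a terminal) and a complete item (shift-reduce conflict), or
  - two or more complete items (reduce-reduce conflict; the accept item [E' → E .] counts as a complete item here).

Augment with E' → E and build the canonical LR(0) collection (I0 = CLOSURE({[E' → . E]}), then GOTO on every symbol after a dot until no new states appear). It has 9 states:
  I0: { [E → . L L], [E → . a], [E' → . E], [L → . , id], [L → . L E L] }  — shift
  I1: { [L → , . id] }  — shift
  I2: { [E' → E .] }  — accept
  I3: { [E → . L L], [E → . a], [E → L . L], [L → . , id], [L → . L E L], [L → L . E L] }  — shift
  I4: { [E → a .] }  — reduce
  I5: { [L → . , id], [L → . L E L], [L → L E . L] }  — shift
  I6: { [E → . L L], [E → . a], [E → L . L], [E → L L .], [L → . , id], [L → . L E L], [L → L . E L] }  — shift, reduce
  I7: { [E → . L L], [E → . a], [L → . , id], [L → . L E L], [L → L . E L], [L → L E L .] }  — shift, reduce
  I8: { [L → , id .] }  — reduce

Conflict in state I6:
  Shift-reduce conflict between [E → L L .] and [E → . a]
So the grammar is NOT LR(0).

Answer: No. Shift-reduce conflict between [E → L L .] and [E → . a]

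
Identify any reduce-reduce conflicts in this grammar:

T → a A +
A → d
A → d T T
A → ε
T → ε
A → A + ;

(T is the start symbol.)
Yes — I4: [A → d .] vs [T → .]

Augment with T' → T and build the canonical LR(0) collection (I0 = CLOSURE({[T' → . T]}), then GOTO on every symbol after a dot until no new states appear). It has 9 states:
  I0: { [T → . a A +], [T → .], [T' → . T] }  — shift, reduce
  I1: { [T' → T .] }  — accept
  I2: { [A → . A + ;], [A → . d T T], [A → . d], [A → .], [T → a . A +] }  — shift, reduce
  I3: { [A → A . + ;], [T → a A . +] }  — shift
  I4: { [A → d . T T], [A → d .], [T → . a A +], [T → .] }  — shift, 2 reduces
  I5: { [A → d T . T], [T → . a A +], [T → .] }  — shift, reduce
  I6: { [A → d T T .] }  — reduce
  I7: { [A → A + . ;], [T → a A + .] }  — shift, reduce
  I8: { [A → A + ; .] }  — reduce

I4 contains complete items [A → d .], [T → .] — reduce-reduce conflict.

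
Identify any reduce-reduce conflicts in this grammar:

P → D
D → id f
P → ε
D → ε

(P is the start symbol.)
Augment with P' → P and build the canonical LR(0) collection (I0 = CLOSURE({[P' → . P]}), then GOTO on every symbol after a dot until no new states appear). It has 5 states:
  I0: { [D → . id f], [D → .], [P → . D], [P → .], [P' → . P] }  — shift, 2 reduces
  I1: { [P → D .] }  — reduce
  I2: { [P' → P .] }  — accept
  I3: { [D → id . f] }  — shift
  I4: { [D → id f .] }  — reduce

I0 contains complete items [D → .], [P → .] — reduce-reduce conflict.

Answer: Yes — I0: [D → .] vs [P → .]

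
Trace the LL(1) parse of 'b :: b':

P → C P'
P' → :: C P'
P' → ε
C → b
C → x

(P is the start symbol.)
LL(1) parsing maintains a stack (initially the start symbol over $) and the input. At each step: if the stack top is a terminal, match it against the current input token; if it is a non-terminal N, replace it with the RHS of M[N, lookahead] (the unique production whose predict set contains the lookahead).

Stack is shown with the top on the left.

Stack      Input     Action
---------------------------
P $        b :: b $  output P → C P'
C P' $     b :: b $  output C → b
b P' $     b :: b $  match 'b'
P' $       :: b $    output P' → :: C P'
:: C P' $  :: b $    match '::'
C P' $     b $       output C → b
b P' $     b $       match 'b'
P' $       $         output P' → ε
$          $         accept

The string is accepted.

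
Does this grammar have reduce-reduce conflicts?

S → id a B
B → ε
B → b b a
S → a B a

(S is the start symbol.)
No reduce-reduce conflicts

Augment with S' → S and build the canonical LR(0) collection (I0 = CLOSURE({[S' → . S]}), then GOTO on every symbol after a dot until no new states appear). It has 11 states:
  I0: { [S → . a B a], [S → . id a B], [S' → . S] }  — shift
  I1: { [S' → S .] }  — accept
  I2: { [B → . b b a], [B → .], [S → a . B a] }  — shift, reduce
  I3: { [S → id . a B] }  — shift
  I4: { [B → . b b a], [B → .], [S → id a . B] }  — shift, reduce
  I5: { [S → id a B .] }  — reduce
  I6: { [B → b . b a] }  — shift
  I7: { [B → b b . a] }  — shift
  I8: { [B → b b a .] }  — reduce
  I9: { [S → a B . a] }  — shift
  I10: { [S → a B a .] }  — reduce

No state contains more than one complete item.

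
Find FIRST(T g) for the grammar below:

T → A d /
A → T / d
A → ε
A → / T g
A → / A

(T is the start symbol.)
{ '/', 'd' }

FIRST sets of the non-terminals involved (from the grammar, by fixed-point iteration):
  FIRST(T) = { '/', 'd' }

To compute FIRST(T g), process the symbols left to right:
Symbol T is a non-terminal. Add FIRST(T) \ {ε} = { '/', 'd' }
T is not nullable (ε ∉ FIRST(T)), so stop here.
FIRST(T g) = { '/', 'd' }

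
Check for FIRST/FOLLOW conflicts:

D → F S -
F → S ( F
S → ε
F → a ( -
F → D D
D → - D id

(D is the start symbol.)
Nullable non-terminals: S.
S has a nullable alternative but only one production, so nothing to check.

D, F have no nullable alternative, so no FIRST/FOLLOW check is needed there.

No FIRST/FOLLOW conflicts found.

Answer: No FIRST/FOLLOW conflicts.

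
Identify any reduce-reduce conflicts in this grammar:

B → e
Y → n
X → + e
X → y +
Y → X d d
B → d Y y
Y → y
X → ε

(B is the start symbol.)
Augment with B' → B and build the canonical LR(0) collection (I0 = CLOSURE({[B' → . B]}), then GOTO on every symbol after a dot until no new states appear). It has 14 states:
  I0: { [B → . d Y y], [B → . e], [B' → . B] }  — shift
  I1: { [B' → B .] }  — accept
  I2: { [B → d . Y y], [X → . + e], [X → . y +], [X → .], [Y → . X d d], [Y → . n], [Y → . y] }  — shift, reduce
  I3: { [B → e .] }  — reduce
  I4: { [X → + . e] }  — shift
  I5: { [Y → X . d d] }  — shift
  I6: { [B → d Y . y] }  — shift
  I7: { [Y → n .] }  — reduce
  I8: { [X → y . +], [Y → y .] }  — shift, reduce
  I9: { [X → y + .] }  — reduce
  I10: { [B → d Y y .] }  — reduce
  I11: { [Y → X d . d] }  — shift
  I12: { [Y → X d d .] }  — reduce
  I13: { [X → + e .] }  — reduce

No state contains more than one complete item.

Answer: No reduce-reduce conflicts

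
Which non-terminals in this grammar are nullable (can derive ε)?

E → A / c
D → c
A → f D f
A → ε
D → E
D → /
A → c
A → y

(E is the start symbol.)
{ 'A' }

A non-terminal is nullable if it can derive ε (the empty string): either it has an ε-production, or it has a production whose right-hand side consists entirely of nullable non-terminals.

ε-productions: A → ε
So A is immediately nullable.
No further non-terminal can be added: every production for the remaining non-terminals contains a terminal or a non-nullable non-terminal.
Nullable = { 'A' }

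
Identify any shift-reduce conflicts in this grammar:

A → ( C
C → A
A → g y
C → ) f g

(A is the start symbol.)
Augment with A' → A and build the canonical LR(0) collection (I0 = CLOSURE({[A' → . A]}), then GOTO on every symbol after a dot until no new states appear). It has 10 states:
  I0: { [A → . ( C], [A → . g y], [A' → . A] }  — shift
  I1: { [A → ( . C], [A → . ( C], [A → . g y], [C → . ) f g], [C → . A] }  — shift
  I2: { [A' → A .] }  — accept
  I3: { [A → g . y] }  — shift
  I4: { [A → g y .] }  — reduce
  I5: { [C → ) . f g] }  — shift
  I6: { [C → A .] }  — reduce
  I7: { [A → ( C .] }  — reduce
  I8: { [C → ) f . g] }  — shift
  I9: { [C → ) f g .] }  — reduce

No state contains both a complete item and a shift item.

Answer: No shift-reduce conflicts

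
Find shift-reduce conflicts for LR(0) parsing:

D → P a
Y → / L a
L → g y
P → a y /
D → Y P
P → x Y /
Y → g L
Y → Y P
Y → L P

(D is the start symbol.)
No shift-reduce conflicts

A shift-reduce conflict occurs when an LR(0) state has both:
  - a complete (reduce) item [A → α .] (dot at the end), and
  - a shift item [B → β . c γ] (dot before a terminal).

Augment with D' → D and build the canonical LR(0) collection (I0 = CLOSURE({[D' → . D]}), then GOTO on every symbol after a dot until no new states appear). It has 22 states:
  I0: { [D → . P a], [D → . Y P], [D' → . D], [L → . g y], [P → . a y /], [P → . x Y /], [Y → . / L a], [Y → . L P], [Y → . Y P], [Y → . g L] }  — shift
  I1: { [L → . g y], [Y → / . L a] }  — shift
  I2: { [D' → D .] }  — accept
  I3: { [P → . a y /], [P → . x Y /], [Y → L . P] }  — shift
  I4: { [D → P . a] }  — shift
  I5: { [D → Y . P], [P → . a y /], [P → . x Y /], [Y → Y . P] }  — shift
  I6: { [P → a . y /] }  — shift
  I7: { [L → . g y], [L → g . y], [Y → g . L] }  — shift
  I8: { [L → . g y], [P → x . Y /], [Y → . / L a], [Y → . L P], [Y → . Y P], [Y → . g L] }  — shift
  I9: { [P → . a y /], [P → . x Y /], [P → x Y . /], [Y → Y . P] }  — shift
  I10: { [P → x Y / .] }  — reduce
  I11: { [Y → Y P .] }  — reduce
  I12: { [Y → g L .] }  — reduce
  I13: { [L → g . y] }  — shift
  I14: { [L → g y .] }  — reduce
  I15: { [P → a y . /] }  — shift
  I16: { [P → a y / .] }  — reduce
  I17: { [D → Y P .], [Y → Y P .] }  — 2 reduces
  I18: { [D → P a .] }  — reduce
  I19: { [Y → L P .] }  — reduce
  I20: { [Y → / L . a] }  — shift
  I21: { [Y → / L a .] }  — reduce

No state contains both a complete item and a shift item.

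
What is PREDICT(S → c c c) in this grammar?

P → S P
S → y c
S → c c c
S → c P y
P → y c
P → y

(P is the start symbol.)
{ 'c' }

PREDICT(S → c c c) = (FIRST(RHS) \ {ε}) ∪ (FOLLOW(S) if ε ∈ FIRST(RHS), i.e. RHS ⇒* ε)
FIRST(c c c) = { 'c' }
ε ∉ FIRST(c c c), so FOLLOW(S) is not added.
PREDICT(S → c c c) = { 'c' }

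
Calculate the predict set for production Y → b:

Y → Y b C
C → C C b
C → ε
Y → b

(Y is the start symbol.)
{ 'b' }

PREDICT(Y → b) = (FIRST(RHS) \ {ε}) ∪ (FOLLOW(Y) if ε ∈ FIRST(RHS), i.e. RHS ⇒* ε)
FIRST(b) = { 'b' }
ε ∉ FIRST(b), so FOLLOW(Y) is not added.
PREDICT(Y → b) = { 'b' }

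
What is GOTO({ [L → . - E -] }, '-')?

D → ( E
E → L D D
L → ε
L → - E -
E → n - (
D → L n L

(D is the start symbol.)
{ [E → . L D D], [E → . n - (], [L → - . E -], [L → . - E -], [L → .] }

GOTO(I, '-') = CLOSURE({ [A → αX.β] : [A → α.Xβ] ∈ I, X = '-' })

Items with dot before '-', with the dot advanced:
  [L → . - E -] → [L → - . E -]
Closure of the advanced items:
  [L → - . E -] has the dot before E: add [E → . L D D], [E → . n - (]
  [E → . L D D] has the dot before L: add [L → .], [L → . - E -]

GOTO = { [E → . L D D], [E → . n - (], [L → - . E -], [L → . - E -], [L → .] }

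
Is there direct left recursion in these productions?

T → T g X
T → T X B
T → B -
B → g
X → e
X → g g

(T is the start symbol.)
T → T g X: LEFT RECURSIVE (starts with T)
T → T X B: LEFT RECURSIVE (starts with T)
T → B -: starts with B
B → g: starts with g
X → e: starts with e
X → g g: starts with g

The grammar has direct left recursion on: T.

Answer: Yes, T is left-recursive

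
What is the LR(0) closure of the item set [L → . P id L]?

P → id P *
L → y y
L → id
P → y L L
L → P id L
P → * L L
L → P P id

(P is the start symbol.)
{ [L → . P id L], [P → . * L L], [P → . id P *], [P → . y L L] }

Start with: [L → . P id L]
  [L → . P id L] has the dot before P: add [P → . id P *], [P → . y L L], [P → . * L L]
No further items can be added.

CLOSURE = { [L → . P id L], [P → . * L L], [P → . id P *], [P → . y L L] }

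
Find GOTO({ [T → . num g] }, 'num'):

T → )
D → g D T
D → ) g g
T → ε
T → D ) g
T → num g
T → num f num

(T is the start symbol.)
{ [T → num . g] }

GOTO(I, 'num') = CLOSURE({ [A → αX.β] : [A → α.Xβ] ∈ I, X = 'num' })

Items with dot before 'num', with the dot advanced:
  [T → . num g] → [T → num . g]
Closure adds nothing (no advanced item has the dot before a non-terminal).

GOTO = { [T → num . g] }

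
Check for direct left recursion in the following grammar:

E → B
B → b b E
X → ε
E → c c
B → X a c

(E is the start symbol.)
Direct left recursion occurs when N → N α for some non-terminal N (the right-hand side begins with the left-hand side itself).

E → B: starts with B
B → b b E: starts with b
X → ε: starts with ε
E → c c: starts with c
B → X a c: starts with X

No direct left recursion found.

Answer: No direct left recursion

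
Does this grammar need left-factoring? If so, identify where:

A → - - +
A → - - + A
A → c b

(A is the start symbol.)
Yes, A has productions with common prefix '- - +'

Left-factoring is needed when two productions for the same non-terminal
share a common prefix on the right-hand side.

Productions for A:
  A → - - +
  A → - - + A
  A → c b

Found common prefix '- - +' in productions for A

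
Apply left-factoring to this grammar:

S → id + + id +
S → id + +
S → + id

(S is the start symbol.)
S → id + + S'
S' → id +
S' → ε
S → + id

Left-factoring transforms A → αβ₁ | αβ₂ into A → αA' and A' → β₁ | β₂
(α is the longest common prefix among the alternatives). Repeat until
no nonterminal has two alternatives with a common prefix.

Round 1: S has alternatives sharing prefix 'id + +'. Introduce S': S → id + + S'
  Add: S' → id +
  Add: S' → ε

No remaining common prefixes — done.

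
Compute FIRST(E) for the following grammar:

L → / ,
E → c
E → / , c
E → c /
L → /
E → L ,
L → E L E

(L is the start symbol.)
FIRST sets of the other non-terminals involved (by the same procedure, iterated to a fixed point):
  FIRST(L) = { '/', 'c' }

From E → c:
  - c is a terminal: add 'c' and stop
From E → / , c:
  - '/' is a terminal: add '/' and stop
From E → c /:
  - c is a terminal: add 'c' and stop
From E → L ,:
  - L is a non-terminal: add FIRST(L) \ {ε} = { '/', 'c' }
    L is not nullable, so stop

Collecting: FIRST(E) = { '/', 'c' }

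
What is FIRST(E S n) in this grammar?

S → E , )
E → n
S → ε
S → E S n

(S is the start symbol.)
FIRST sets of the non-terminals involved (from the grammar, by fixed-point iteration):
  FIRST(E) = { 'n' }

To compute FIRST(E S n), process the symbols left to right:
Symbol E is a non-terminal. Add FIRST(E) \ {ε} = { 'n' }
E is not nullable (ε ∉ FIRST(E)), so stop here.
FIRST(E S n) = { 'n' }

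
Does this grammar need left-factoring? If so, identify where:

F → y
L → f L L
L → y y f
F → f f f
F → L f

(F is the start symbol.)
Left-factoring is needed when two productions for the same non-terminal
share a common prefix on the right-hand side.

Productions for F:
  F → y
  F → f f f
  F → L f
Productions for L:
  L → f L L
  L → y y f

No common prefixes found.

Answer: No, left-factoring is not needed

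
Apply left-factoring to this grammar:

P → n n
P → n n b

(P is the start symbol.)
P → n n P'
P' → ε
P' → b

Left-factoring transforms A → αβ₁ | αβ₂ into A → αA' and A' → β₁ | β₂
(α is the longest common prefix among the alternatives). Repeat until
no nonterminal has two alternatives with a common prefix.

Round 1: P has alternatives sharing prefix 'n n'. Introduce P': P → n n P'
  Add: P' → ε
  Add: P' → b

No remaining common prefixes — done.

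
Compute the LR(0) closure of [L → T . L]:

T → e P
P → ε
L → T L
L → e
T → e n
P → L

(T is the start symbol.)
{ [L → . T L], [L → . e], [L → T . L], [T → . e P], [T → . e n] }

To compute CLOSURE, for each item [A → α.Bβ] where B is a non-terminal, add [B → .γ] for all productions B → γ; repeat for the newly added items until nothing changes.

Start with: [L → T . L]
  [L → T . L] has the dot before L: add [L → . T L], [L → . e]
  [L → . T L] has the dot before T: add [T → . e P], [T → . e n]
No further items can be added.

CLOSURE = { [L → . T L], [L → . e], [L → T . L], [T → . e P], [T → . e n] }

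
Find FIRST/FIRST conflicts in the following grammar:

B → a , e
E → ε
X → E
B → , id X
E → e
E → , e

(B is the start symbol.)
No FIRST/FIRST conflicts.

A FIRST/FIRST conflict occurs when two productions N → α and N → β for the same non-terminal have FIRST(α) ∩ FIRST(β) ≠ ∅ (with ε ∈ FIRST of a nullable right-hand side, so two nullable alternatives also conflict).

Productions for B:
  B → a , e: FIRST = { 'a' }
  B → , id X: FIRST = { ',' }
Productions for E:
  E → ε: FIRST = { ε }
  E → e: FIRST = { 'e' }
  E → , e: FIRST = { ',' }
X has only one production, so no FIRST/FIRST conflict is possible there.

All alternatives of each non-terminal have pairwise disjoint FIRST sets.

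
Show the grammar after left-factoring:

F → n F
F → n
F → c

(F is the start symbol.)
F → n F'
F' → F
F' → ε
F → c

Left-factoring transforms A → αβ₁ | αβ₂ into A → αA' and A' → β₁ | β₂
(α is the longest common prefix among the alternatives). Repeat until
no nonterminal has two alternatives with a common prefix.

Round 1: F has alternatives sharing prefix 'n'. Introduce F': F → n F'
  Add: F' → F
  Add: F' → ε

No remaining common prefixes — done.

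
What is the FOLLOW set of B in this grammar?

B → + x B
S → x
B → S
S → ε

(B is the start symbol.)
To compute FOLLOW(B), find every occurrence of B on a right-hand side N → α B β: add FIRST(β) \ {ε}, and if β is empty or nullable also add FOLLOW(N). Iterate to a fixed point.

B is the start symbol, so $ ∈ FOLLOW(B).
In B → + x B: B is at the end; this adds FOLLOW(B) to itself — nothing new

Taking the union: FOLLOW(B) = { $ }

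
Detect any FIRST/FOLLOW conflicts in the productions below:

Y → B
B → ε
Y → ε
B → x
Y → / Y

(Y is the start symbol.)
No FIRST/FOLLOW conflicts.

Nullable non-terminals: B, Y.
FIRST sets used below: FIRST(B) = { 'x', ε }

B: nullable alternative(s) B → ε; FOLLOW(B) = { $ }
  B → ε: FIRST \ {ε} = { } — this is the only nullable alternative, skip
  B → x: FIRST \ {ε} = { 'x' } — disjoint from FOLLOW(B)

Y: nullable alternative(s) Y → B, Y → ε; FOLLOW(Y) = { $ }
  Y → B: FIRST \ {ε} = { 'x' } — disjoint from FOLLOW(Y)
  Y → ε: FIRST \ {ε} = { } — disjoint from FOLLOW(Y)
  Y → / Y: FIRST \ {ε} = { '/' } — disjoint from FOLLOW(Y)

No FIRST/FOLLOW conflicts found.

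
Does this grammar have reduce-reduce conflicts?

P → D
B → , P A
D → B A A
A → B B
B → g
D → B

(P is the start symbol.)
A reduce-reduce conflict occurs when an LR(0) state has two complete items [A → α .] and [B → β .] — both call for a reduction, and with no lookahead the parser cannot choose between them.

Augment with P' → P and build the canonical LR(0) collection (I0 = CLOSURE({[P' → . P]}), then GOTO on every symbol after a dot until no new states appear). It has 12 states:
  I0: { [B → . , P A], [B → . g], [D → . B A A], [D → . B], [P → . D], [P' → . P] }  — shift
  I1: { [B → , . P A], [B → . , P A], [B → . g], [D → . B A A], [D → . B], [P → . D] }  — shift
  I2: { [A → . B B], [B → . , P A], [B → . g], [D → B . A A], [D → B .] }  — shift, reduce
  I3: { [P → D .] }  — reduce
  I4: { [P' → P .] }  — accept
  I5: { [B → g .] }  — reduce
  I6: { [A → . B B], [B → . , P A], [B → . g], [D → B A . A] }  — shift
  I7: { [A → B . B], [B → . , P A], [B → . g] }  — shift
  I8: { [A → B B .] }  — reduce
  I9: { [D → B A A .] }  — reduce
  I10: { [A → . B B], [B → , P . A], [B → . , P A], [B → . g] }  — shift
  I11: { [B → , P A .] }  — reduce

No state contains more than one complete item.

Answer: No reduce-reduce conflicts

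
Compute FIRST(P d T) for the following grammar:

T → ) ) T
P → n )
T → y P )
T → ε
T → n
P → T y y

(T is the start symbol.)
FIRST sets of the non-terminals involved (from the grammar, by fixed-point iteration):
  FIRST(P) = { ')', 'n', 'y' }

To compute FIRST(P d T), process the symbols left to right:
Symbol P is a non-terminal. Add FIRST(P) \ {ε} = { ')', 'n', 'y' }
P is not nullable (ε ∉ FIRST(P)), so stop here.
FIRST(P d T) = { ')', 'n', 'y' }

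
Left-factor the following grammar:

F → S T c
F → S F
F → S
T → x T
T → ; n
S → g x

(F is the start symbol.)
Left-factoring transforms A → αβ₁ | αβ₂ into A → αA' and A' → β₁ | β₂
(α is the longest common prefix among the alternatives). Repeat until
no nonterminal has two alternatives with a common prefix.

Round 1: F has alternatives sharing prefix 'S'. Introduce F': F → S F'
  Add: F' → T c
  Add: F' → F
  Add: F' → ε

No remaining common prefixes — done.

Resulting grammar:
F → S F'
F' → T c
F' → F
F' → ε
T → x T
T → ; n
S → g x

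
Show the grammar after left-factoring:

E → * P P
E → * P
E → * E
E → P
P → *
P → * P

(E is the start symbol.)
E → * E'
E' → P E''
E'' → P
E'' → ε
E' → E
E → P
P → * P'
P' → ε
P' → P

Left-factoring transforms A → αβ₁ | αβ₂ into A → αA' and A' → β₁ | β₂
(α is the longest common prefix among the alternatives). Repeat until
no nonterminal has two alternatives with a common prefix.

Round 1: E has alternatives sharing prefix '*'. Introduce E': E → * E'
  Add: E' → P P
  Add: E' → P
  Add: E' → E

Round 2: E' has alternatives sharing prefix 'P'. Introduce E'': E' → P E''
  Add: E'' → P
  Add: E'' → ε

Round 3: P has alternatives sharing prefix '*'. Introduce P': P → * P'
  Add: P' → ε
  Add: P' → P

No remaining common prefixes — done.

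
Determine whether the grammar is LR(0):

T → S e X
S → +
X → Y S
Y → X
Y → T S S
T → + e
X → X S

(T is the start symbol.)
A grammar is LR(0) if no state in the canonical LR(0) collection has:
  - both a shift item (dot before a terminal) and a complete item (shift-reduce conflict), or
  - two or more complete items (reduce-reduce conflict; the accept item [T' → T .] counts as a complete item here).

Augment with T' → T and build the canonical LR(0) collection (I0 = CLOSURE({[T' → . T]}), then GOTO on every symbol after a dot until no new states appear). It has 14 states:
  I0: { [S → . +], [T → . + e], [T → . S e X], [T' → . T] }  — shift
  I1: { [S → + .], [T → + . e] }  — shift, reduce
  I2: { [T → S . e X] }  — shift
  I3: { [T' → T .] }  — accept
  I4: { [S → . +], [T → . + e], [T → . S e X], [T → S e . X], [X → . X S], [X → . Y S], [Y → . T S S], [Y → . X] }  — shift
  I5: { [S → . +], [Y → T . S S] }  — shift
  I6: { [S → . +], [T → S e X .], [X → X . S], [Y → X .] }  — shift, 2 reduces
  I7: { [S → . +], [X → Y . S] }  — shift
  I8: { [S → + .] }  — reduce
  I9: { [X → Y S .] }  — reduce
  I10: { [X → X S .] }  — reduce
  I11: { [S → . +], [Y → T S . S] }  — shift
  I12: { [Y → T S S .] }  — reduce
  I13: { [T → + e .] }  — reduce

Conflict in state I1:
  Shift-reduce conflict between [S → + .] and [T → + . e]
So the grammar is NOT LR(0).

Answer: No. Shift-reduce conflict between [S → + .] and [T → + . e]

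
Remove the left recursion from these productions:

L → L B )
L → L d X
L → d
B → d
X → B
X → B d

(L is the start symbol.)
L → d L'
L' → B ) L'
L' → d X L'
L' → ε
B → d
X → B
X → B d

L is directly left-recursive. The standard transformation for
  A → A α₁ | ... | A α_m | β₁ | ... | β_n
is
  A  → β₁ A' | ... | β_n A'
  A' → α₁ A' | ... | α_m A' | ε

L → d becomes L → d L'
L → L B ) becomes L' → B ) L'
L → L d X becomes L' → d X L'
Add L' → ε

Productions for other non-terminals are unchanged:
  B → d
  X → B
  X → B d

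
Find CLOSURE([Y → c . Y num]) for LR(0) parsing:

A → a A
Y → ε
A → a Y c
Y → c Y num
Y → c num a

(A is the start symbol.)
{ [Y → . c Y num], [Y → . c num a], [Y → .], [Y → c . Y num] }

To compute CLOSURE, for each item [A → α.Bβ] where B is a non-terminal, add [B → .γ] for all productions B → γ; repeat for the newly added items until nothing changes.

Start with: [Y → c . Y num]
  [Y → c . Y num] has the dot before Y: add [Y → .], [Y → . c Y num], [Y → . c num a]
No further items can be added.

CLOSURE = { [Y → . c Y num], [Y → . c num a], [Y → .], [Y → c . Y num] }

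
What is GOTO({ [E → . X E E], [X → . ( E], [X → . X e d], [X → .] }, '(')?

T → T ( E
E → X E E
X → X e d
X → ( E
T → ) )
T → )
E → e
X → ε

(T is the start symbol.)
GOTO(I, '(') = CLOSURE({ [A → αX.β] : [A → α.Xβ] ∈ I, X = '(' })

Items with dot before '(', with the dot advanced:
  [X → . ( E] → [X → ( . E]
Closure of the advanced items:
  [X → ( . E] has the dot before E: add [E → . X E E], [E → . e]
  [E → . X E E] has the dot before X: add [X → . X e d], [X → . ( E], [X → .]

GOTO = { [E → . X E E], [E → . e], [X → ( . E], [X → . ( E], [X → . X e d], [X → .] }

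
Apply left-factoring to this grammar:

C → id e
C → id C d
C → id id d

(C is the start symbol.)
Left-factoring transforms A → αβ₁ | αβ₂ into A → αA' and A' → β₁ | β₂
(α is the longest common prefix among the alternatives). Repeat until
no nonterminal has two alternatives with a common prefix.

Round 1: C has alternatives sharing prefix 'id'. Introduce C': C → id C'
  Add: C' → e
  Add: C' → C d
  Add: C' → id d

No remaining common prefixes — done.

Resulting grammar:
C → id C'
C' → e
C' → C d
C' → id d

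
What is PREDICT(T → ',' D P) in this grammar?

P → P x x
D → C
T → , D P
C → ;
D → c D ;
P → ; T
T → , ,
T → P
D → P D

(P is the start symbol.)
{ ',' }

PREDICT(T → ',' D P) = (FIRST(RHS) \ {ε}) ∪ (FOLLOW(T) if ε ∈ FIRST(RHS), i.e. RHS ⇒* ε)
FIRST(',' D P) = { ',' }
ε ∉ FIRST(',' D P), so FOLLOW(T) is not added.
PREDICT(T → ',' D P) = { ',' }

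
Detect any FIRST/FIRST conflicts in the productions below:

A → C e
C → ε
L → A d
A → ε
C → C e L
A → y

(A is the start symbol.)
A FIRST/FIRST conflict occurs when two productions N → α and N → β for the same non-terminal have FIRST(α) ∩ FIRST(β) ≠ ∅ (with ε ∈ FIRST of a nullable right-hand side, so two nullable alternatives also conflict).

FIRST sets of the non-terminals at (or reachable through a nullable prefix from) the front of some alternative:
  FIRST(C) = { 'e', ε }

Productions for A:
  A → C e: FIRST = { 'e' }
  A → ε: FIRST = { ε }
  A → y: FIRST = { 'y' }
Productions for C:
  C → ε: FIRST = { ε }
  C → C e L: FIRST = { 'e' }
L has only one production, so no FIRST/FIRST conflict is possible there.

All alternatives of each non-terminal have pairwise disjoint FIRST sets.

Answer: No FIRST/FIRST conflicts.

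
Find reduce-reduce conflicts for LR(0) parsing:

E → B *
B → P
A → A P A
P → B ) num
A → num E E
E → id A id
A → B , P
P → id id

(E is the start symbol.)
Yes — I15: [A → B , P .] vs [B → P .]

A reduce-reduce conflict occurs when an LR(0) state has two complete items [A → α .] and [B → β .] — both call for a reduction, and with no lookahead the parser cannot choose between them.

Augment with E' → E and build the canonical LR(0) collection (I0 = CLOSURE({[E' → . E]}), then GOTO on every symbol after a dot until no new states appear). It has 22 states:
  I0: { [B → . P], [E → . B *], [E → . id A id], [E' → . E], [P → . B ) num], [P → . id id] }  — shift
  I1: { [E → B . *], [P → B . ) num] }  — shift
  I2: { [E' → E .] }  — accept
  I3: { [B → P .] }  — reduce
  I4: { [A → . A P A], [A → . B , P], [A → . num E E], [B → . P], [E → id . A id], [P → . B ) num], [P → . id id], [P → id . id] }  — shift
  I5: { [A → A . P A], [B → . P], [E → id A . id], [P → . B ) num], [P → . id id] }  — shift
  I6: { [A → B . , P], [P → B . ) num] }  — shift
  I7: { [P → id . id], [P → id id .] }  — shift, reduce
  I8: { [A → num . E E], [B → . P], [E → . B *], [E → . id A id], [P → . B ) num], [P → . id id] }  — shift
  I9: { [A → num E . E], [B → . P], [E → . B *], [E → . id A id], [P → . B ) num], [P → . id id] }  — shift
  I10: { [A → num E E .] }  — reduce
  I11: { [P → id id .] }  — reduce
  I12: { [P → B ) . num] }  — shift
  I13: { [A → B , . P], [B → . P], [P → . B ) num], [P → . id id] }  — shift
  I14: { [P → B . ) num] }  — shift
  I15: { [A → B , P .], [B → P .] }  — 2 reduces
  I16: { [P → id . id] }  — shift
  I17: { [P → B ) num .] }  — reduce
  I18: { [A → . A P A], [A → . B , P], [A → . num E E], [A → A P . A], [B → . P], [B → P .], [P → . B ) num], [P → . id id] }  — shift, reduce
  I19: { [E → id A id .], [P → id . id] }  — shift, reduce
  I20: { [A → A . P A], [A → A P A .], [B → . P], [P → . B ) num], [P → . id id] }  — shift, reduce
  I21: { [E → B * .] }  — reduce

I15 contains complete items [A → B , P .], [B → P .] — reduce-reduce conflict.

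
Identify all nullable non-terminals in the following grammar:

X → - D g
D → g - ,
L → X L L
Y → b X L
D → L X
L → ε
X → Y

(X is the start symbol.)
A non-terminal is nullable if it can derive ε (the empty string): either it has an ε-production, or it has a production whose right-hand side consists entirely of nullable non-terminals.

ε-productions: L → ε
So L is immediately nullable.
No further non-terminal can be added: every production for the remaining non-terminals contains a terminal or a non-nullable non-terminal.
Nullable = { 'L' }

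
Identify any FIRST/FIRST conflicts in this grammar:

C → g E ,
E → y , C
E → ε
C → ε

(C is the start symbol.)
A FIRST/FIRST conflict occurs when two productions N → α and N → β for the same non-terminal have FIRST(α) ∩ FIRST(β) ≠ ∅ (with ε ∈ FIRST of a nullable right-hand side, so two nullable alternatives also conflict).

Productions for C:
  C → g E ,: FIRST = { 'g' }
  C → ε: FIRST = { ε }
Productions for E:
  E → y , C: FIRST = { 'y' }
  E → ε: FIRST = { ε }

All alternatives of each non-terminal have pairwise disjoint FIRST sets.

Answer: No FIRST/FIRST conflicts.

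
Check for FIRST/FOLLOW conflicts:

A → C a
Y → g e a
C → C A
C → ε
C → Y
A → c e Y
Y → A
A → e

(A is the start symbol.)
Nullable non-terminals: C.
FIRST sets used below: FIRST(C) = { 'a', 'c', 'e', 'g', ε }, FIRST(A) = { 'a', 'c', 'e', 'g' }, FIRST(Y) = { 'a', 'c', 'e', 'g' }

C: nullable alternative(s) C → ε; FOLLOW(C) = { 'a', 'c', 'e', 'g' }
  C → C A: FIRST \ {ε} = { 'a', 'c', 'e', 'g' } — overlaps FOLLOW(C) on { 'a', 'c', 'e', 'g' }: CONFLICT
  C → ε: FIRST \ {ε} = { } — this is the only nullable alternative, skip
  C → Y: FIRST \ {ε} = { 'a', 'c', 'e', 'g' } — overlaps FOLLOW(C) on { 'a', 'c', 'e', 'g' }: CONFLICT

A, Y have no nullable alternative, so no FIRST/FOLLOW check is needed there.

So the grammar has 2 FIRST/FOLLOW conflicts (marked CONFLICT above).

Answer: Yes. C → C A with FOLLOW(C) on { 'a', 'c', 'e', 'g' }; C → Y with FOLLOW(C) on { 'a', 'c', 'e', 'g' }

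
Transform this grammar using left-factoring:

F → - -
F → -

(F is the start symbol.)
F → - F'
F' → -
F' → ε

Left-factoring transforms A → αβ₁ | αβ₂ into A → αA' and A' → β₁ | β₂
(α is the longest common prefix among the alternatives). Repeat until
no nonterminal has two alternatives with a common prefix.

Round 1: F has alternatives sharing prefix '-'. Introduce F': F → - F'
  Add: F' → -
  Add: F' → ε

No remaining common prefixes — done.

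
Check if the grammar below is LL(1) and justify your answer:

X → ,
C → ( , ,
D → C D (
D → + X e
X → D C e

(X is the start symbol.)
A grammar is LL(1) if for each non-terminal N with multiple productions, the predict sets of those productions are pairwise disjoint, where PREDICT(N → α) = (FIRST(α) \ {ε}) ∪ (FOLLOW(N) if α ⇒* ε).

Relevant sets:
  FIRST(D) = { '(', '+' }
  FIRST(C) = { '(' }

For X:
  PREDICT(X → ',') = { ',' }
  PREDICT(X → D C e) = { '(', '+' }
For D:
  PREDICT(D → C D '(') = { '(' }
  PREDICT(D → '+' X e) = { '+' }
C has a single production, so nothing to check there.

All predict sets are disjoint. The grammar IS LL(1).

Answer: Yes, the grammar is LL(1).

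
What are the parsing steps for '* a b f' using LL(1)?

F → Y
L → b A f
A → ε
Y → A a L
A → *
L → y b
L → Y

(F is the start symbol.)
Stack is shown with the top on the left.

Stack    Input      Action
--------------------------
F $      * a b f $  output F → Y
Y $      * a b f $  output Y → A a L
A a L $  * a b f $  output A → *
* a L $  * a b f $  match '*'
a L $    a b f $    match 'a'
L $      b f $      output L → b A f
b A f $  b f $      match 'b'
A f $    f $        output A → ε
f $      f $        match 'f'
$        $          accept

The string is accepted.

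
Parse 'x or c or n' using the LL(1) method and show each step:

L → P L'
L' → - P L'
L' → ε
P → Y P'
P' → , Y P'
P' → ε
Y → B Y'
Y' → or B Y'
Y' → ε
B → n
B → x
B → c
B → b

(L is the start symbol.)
LL(1) parsing maintains a stack (initially the start symbol over $) and the input. At each step: if the stack top is a terminal, match it against the current input token; if it is a non-terminal N, replace it with the RHS of M[N, lookahead] (the unique production whose predict set contains the lookahead).

Stack is shown with the top on the left.

Stack            Input          Action
--------------------------------------
L $              x or c or n $  output L → P L'
P L' $           x or c or n $  output P → Y P'
Y P' L' $        x or c or n $  output Y → B Y'
B Y' P' L' $     x or c or n $  output B → x
x Y' P' L' $     x or c or n $  match 'x'
Y' P' L' $       or c or n $    output Y' → or B Y'
or B Y' P' L' $  or c or n $    match 'or'
B Y' P' L' $     c or n $       output B → c
c Y' P' L' $     c or n $       match 'c'
Y' P' L' $       or n $         output Y' → or B Y'
or B Y' P' L' $  or n $         match 'or'
B Y' P' L' $     n $            output B → n
n Y' P' L' $     n $            match 'n'
Y' P' L' $       $              output Y' → ε
P' L' $          $              output P' → ε
L' $             $              output L' → ε
$                $              accept

The string is accepted.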